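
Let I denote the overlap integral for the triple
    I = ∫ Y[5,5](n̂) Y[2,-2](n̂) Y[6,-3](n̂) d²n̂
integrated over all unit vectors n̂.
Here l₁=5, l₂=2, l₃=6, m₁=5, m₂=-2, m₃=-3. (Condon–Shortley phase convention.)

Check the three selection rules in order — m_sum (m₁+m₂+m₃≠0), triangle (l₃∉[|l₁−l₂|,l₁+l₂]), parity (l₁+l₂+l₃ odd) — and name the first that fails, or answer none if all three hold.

Σmᵢ = 0  ✓
l₃∈[|l₁−l₂|,l₁+l₂]=[3,7], have l₃=6  ✓
Σlᵢ = 13 ⇒ odd  ✗

parity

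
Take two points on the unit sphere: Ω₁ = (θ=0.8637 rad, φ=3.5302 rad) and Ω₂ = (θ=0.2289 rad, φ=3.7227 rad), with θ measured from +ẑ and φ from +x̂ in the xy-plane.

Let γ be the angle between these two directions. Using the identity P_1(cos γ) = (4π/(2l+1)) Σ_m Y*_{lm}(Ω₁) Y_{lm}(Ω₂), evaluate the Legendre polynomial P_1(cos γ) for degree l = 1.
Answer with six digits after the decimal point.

Summing Y*_{l m}(θ₁,φ₁)·Y_{l m}(θ₂,φ₂) over m ∈ [−1, 1]; prefactor 4π/(2·1+1) = 4.188790:
  m=-1: Y*=-0.24308 - 0.09952j  Y=-0.06553 + 0.04303j  product 0.02021 - 0.00394j
  m=+0: Y*=0.31741 + 0.00000j  Y=0.47586 + 0.00000j  product 0.15104 + 0.00000j
  m=+1: Y*=0.24308 - 0.09952j  Y=0.06553 + 0.04303j  product 0.02021 + 0.00394j
Accumulated sum 0.19146 + 0.00000j; after 4π/(2l+1) scaling, 0.80200 + 0.00000j ⇒ P_1 = 0.802004

0.802004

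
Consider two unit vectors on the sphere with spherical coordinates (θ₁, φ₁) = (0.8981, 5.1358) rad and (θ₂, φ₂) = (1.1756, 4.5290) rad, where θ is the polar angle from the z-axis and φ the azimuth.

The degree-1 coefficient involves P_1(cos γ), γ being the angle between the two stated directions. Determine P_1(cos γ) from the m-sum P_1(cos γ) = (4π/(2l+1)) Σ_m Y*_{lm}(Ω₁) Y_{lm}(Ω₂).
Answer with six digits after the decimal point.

Expand P_1 via completeness: Σ_{m} conj(Y_{1,m}) at Ω₁ times Y_{1,m} at Ω₂ —
  [-1]  conj(Y_{1,-1})(Ω₁) = (0.111029, -0.246363) ; Y_{1,-1}(Ω₂) = (-0.058149, 0.313517) ; Δ = (0.070783, 0.049135)
  [+0]  conj(Y_{1,0})(Ω₁) = (0.304447, -0.000000) ; Y_{1,0}(Ω₂) = (0.188107, 0.000000) ; Δ = (0.057269, 0.000000)
  [+1]  conj(Y_{1,1})(Ω₁) = (-0.111029, -0.246363) ; Y_{1,1}(Ω₂) = (0.058149, 0.313517) ; Δ = (0.070783, -0.049135)
Total Σ_m = (0.198834, 0.000000). Multiply by 4.188790: (0.832875, 0.000000). P_1(cos γ) = 0.832875

0.832875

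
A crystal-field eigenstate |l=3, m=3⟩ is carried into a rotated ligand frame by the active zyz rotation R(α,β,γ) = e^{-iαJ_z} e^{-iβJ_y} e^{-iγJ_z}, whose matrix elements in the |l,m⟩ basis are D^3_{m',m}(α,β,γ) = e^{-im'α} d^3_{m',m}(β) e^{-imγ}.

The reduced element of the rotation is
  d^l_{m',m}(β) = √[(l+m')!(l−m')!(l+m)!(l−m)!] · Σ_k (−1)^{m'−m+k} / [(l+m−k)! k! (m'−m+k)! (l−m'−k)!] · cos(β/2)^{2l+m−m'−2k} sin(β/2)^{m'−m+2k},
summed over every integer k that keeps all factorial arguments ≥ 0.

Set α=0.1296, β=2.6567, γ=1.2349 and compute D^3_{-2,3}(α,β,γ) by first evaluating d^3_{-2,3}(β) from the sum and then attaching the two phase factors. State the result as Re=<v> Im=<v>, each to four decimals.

Re=-0.4837 Im=0.1517

D^3_{-2,3}(0.1296,2.6567,1.2349) = e^{-i·-2·0.1296}·d^3_{-2,3}(2.6567)·e^{-i·3·1.2349}. Compute d first:
Half-angle: c=0.240078, s=0.970754. N=√(1·120·720·1)=293.938769
k: max(0,(3)−(-2))=5 … min(3+(3),3−(-2))=5
  k=5: (−1)^0·293.9388/(120)·0.2401^1·0.9708^5 = +0.506959
d^3_{-2,3}(2.6567) = +0.506959
Phases: e^{-i·(-2)·0.1296}=+0.966595+0.256307i, e^{-i·(3)·1.2349}=-0.845600+0.533816i ⇒ D=-0.483728+0.151708i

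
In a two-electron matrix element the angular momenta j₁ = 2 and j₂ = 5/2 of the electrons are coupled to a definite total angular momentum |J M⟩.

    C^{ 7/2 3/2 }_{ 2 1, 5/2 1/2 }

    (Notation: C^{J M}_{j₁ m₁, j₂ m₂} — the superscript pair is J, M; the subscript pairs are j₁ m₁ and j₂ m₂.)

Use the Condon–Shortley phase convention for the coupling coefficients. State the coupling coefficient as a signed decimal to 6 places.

√[8·1!3!4!/9! · 3!1!3!2!5!2!] = √(384/7)
  +(−1)^0/∏(0,1,1,3,2,1)! = 1/12  (running 1/12)
  +(−1)^1/∏(1,0,0,2,3,2)! = -1/24  (running 1/24)
⟨..|..⟩ = √(384/7)·(1/24) = +0.308607

+0.308607  (= +√(2/21))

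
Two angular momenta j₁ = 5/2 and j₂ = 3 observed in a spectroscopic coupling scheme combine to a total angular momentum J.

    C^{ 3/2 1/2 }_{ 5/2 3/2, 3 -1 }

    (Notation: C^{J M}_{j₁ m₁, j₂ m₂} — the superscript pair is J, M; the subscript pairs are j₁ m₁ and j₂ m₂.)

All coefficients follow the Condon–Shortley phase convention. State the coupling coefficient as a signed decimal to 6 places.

triangle: 4!·1!·2!/8! = 48/40320
(j±m)!: 4!·1!·2!·4!·2!·1! = 2304
prefactor² = (2J+1)·Δ·N² = 384/35
  k=0: +1/(0!·4!·1!·2!·0!·0!) = 1/48
  k=1: −1/(1!·3!·0!·1!·1!·1!) = -1/6
Σ = -7/48  ⇒  CG² = 384/35·(-7/48)² = 7/30
CG = −√(7/30) = -0.483046

−√(7/30) ≈ -0.483046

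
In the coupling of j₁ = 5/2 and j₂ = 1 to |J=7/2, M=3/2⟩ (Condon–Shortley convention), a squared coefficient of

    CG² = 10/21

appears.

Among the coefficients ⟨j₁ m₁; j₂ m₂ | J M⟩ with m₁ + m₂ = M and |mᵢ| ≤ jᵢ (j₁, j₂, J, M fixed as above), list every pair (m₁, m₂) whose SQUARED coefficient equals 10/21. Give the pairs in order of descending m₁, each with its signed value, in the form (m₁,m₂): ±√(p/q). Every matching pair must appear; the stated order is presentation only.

(3/2,0): +√(10/21); (1/2,1): +√(10/21)

Admissible pairs with m₁+m₂ = M = 3/2: (1/2,1), (3/2,0), (5/2,-1)
  (m₁,m₂)=(5/2,-1): CG² = 1/21, CG = +√(1/21)
  (m₁,m₂)=(3/2,0): CG² = 10/21, CG = +√(10/21)   ← matches the target
  (m₁,m₂)=(1/2,1): CG² = 10/21, CG = +√(10/21)   ← matches the target
Pairs with CG² = 10/21: (3/2,0): +√(10/21); (1/2,1): +√(10/21)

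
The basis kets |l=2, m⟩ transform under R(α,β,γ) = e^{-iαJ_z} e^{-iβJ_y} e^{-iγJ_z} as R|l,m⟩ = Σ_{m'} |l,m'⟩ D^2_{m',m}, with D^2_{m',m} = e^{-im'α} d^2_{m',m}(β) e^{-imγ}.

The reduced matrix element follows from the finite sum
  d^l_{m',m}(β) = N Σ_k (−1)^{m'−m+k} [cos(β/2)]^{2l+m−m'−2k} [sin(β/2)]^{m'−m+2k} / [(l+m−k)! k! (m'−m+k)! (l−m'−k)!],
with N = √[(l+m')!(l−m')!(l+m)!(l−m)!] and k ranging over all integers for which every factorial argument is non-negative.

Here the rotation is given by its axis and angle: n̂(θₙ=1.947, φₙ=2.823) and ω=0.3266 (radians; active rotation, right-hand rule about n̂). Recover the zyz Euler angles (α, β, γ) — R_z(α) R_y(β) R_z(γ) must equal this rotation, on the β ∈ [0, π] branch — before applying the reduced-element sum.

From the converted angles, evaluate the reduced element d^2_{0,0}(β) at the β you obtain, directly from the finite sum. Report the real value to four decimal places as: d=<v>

Axis–angle → zyz. n̂ = (sinθₙcosφₙ, sinθₙsinφₙ, cosθₙ) = (-0.883263, +0.291325, -0.367392), ω = 0.3266.
R = I cosω + sinω [n̂]ₓ + (1−cosω) n̂n̂ᵀ gives
  R = [+0.988379, +0.104266, +0.110618; -0.131471, +0.951625, +0.277715; -0.076310, -0.289030, +0.954274]
β = atan2(√(R₁₃²+R₂₃²), R₃₃) = 0.303576; α = atan2(R₂₃, R₁₃) mod 2π = 1.191743; γ = atan2(R₃₂, −R₃₁) mod 2π = 4.970521
d^2_{0,0}(β=0.3036) via the finite sum:
c=cos(0.303576/2)=0.988502, s=sin(0.303576/2)=0.151206; N=√[2·2·2·2]=4.000000
k∈{0,1,2} keeps every argument non-negative
  k=0: (−1)^0·4.0000/(4)·0.9885^4·0.1512^0 = +0.954796
  k=1: (−1)^1·4.0000/(1)·0.9885^2·0.1512^2 = -0.089362
  k=2: (−1)^2·4.0000/(4)·0.9885^0·0.1512^4 = +0.000523
d^2_{0,0}(0.3036) = +0.954796 -0.089362 +0.000523 = +0.865957

d=0.8660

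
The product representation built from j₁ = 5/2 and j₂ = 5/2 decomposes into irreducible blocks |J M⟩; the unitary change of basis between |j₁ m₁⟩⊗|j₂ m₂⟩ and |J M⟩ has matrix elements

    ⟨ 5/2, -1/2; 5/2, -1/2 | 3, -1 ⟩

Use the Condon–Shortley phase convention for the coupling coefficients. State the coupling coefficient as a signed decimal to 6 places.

j₁+j₂−J=2  J+j₁−j₂=3  J−j₁+j₂=3  j₁+j₂+J+1=9
(j₁±m₁, j₂±m₂, J±M) = (2,3,2,3,2,4)
P² = 48/5
sum k=0..2:
  [0] +1/24 = 1/24
  [1] −1/4 = -1/4
  [2] +1/24 = 1/24
S = -1/6
C² = P²·S² = 4/15 ; C = -0.516398

-0.516398  (= −√(4/15))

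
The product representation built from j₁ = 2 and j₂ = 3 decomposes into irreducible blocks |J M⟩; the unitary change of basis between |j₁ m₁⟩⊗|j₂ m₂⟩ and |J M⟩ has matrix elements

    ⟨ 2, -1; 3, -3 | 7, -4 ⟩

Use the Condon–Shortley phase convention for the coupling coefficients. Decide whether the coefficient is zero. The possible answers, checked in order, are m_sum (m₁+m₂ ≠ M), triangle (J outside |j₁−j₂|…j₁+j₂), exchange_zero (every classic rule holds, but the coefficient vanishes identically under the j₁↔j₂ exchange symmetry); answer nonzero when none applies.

triangle

m-sum: m₁+m₂ = -1+(-3) = -4, M = -4  ✓
triangle: need |j₁−j₂| ≤ J ≤ j₁+j₂, i.e. J ∈ [1, 5]; J = 7 is outside ✗ ⇒ coefficient is 0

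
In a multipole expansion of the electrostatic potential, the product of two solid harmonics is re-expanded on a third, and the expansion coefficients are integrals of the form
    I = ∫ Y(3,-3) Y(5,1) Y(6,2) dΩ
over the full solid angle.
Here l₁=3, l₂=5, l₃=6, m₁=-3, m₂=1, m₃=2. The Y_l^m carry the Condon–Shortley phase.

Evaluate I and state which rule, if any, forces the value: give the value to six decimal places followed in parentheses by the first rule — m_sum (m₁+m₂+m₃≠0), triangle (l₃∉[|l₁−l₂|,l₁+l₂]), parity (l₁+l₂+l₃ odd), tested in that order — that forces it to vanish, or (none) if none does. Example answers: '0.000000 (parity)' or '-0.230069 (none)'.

-0.174062 (none)

Rules hold: Σm=0, L=14 even, 2≤6≤8.
N = 7·11·13 = 1001
Δ = 2!·4!·8!/15! = 1/675675
Racah Σ t=0..2: t=0:+1/8640 t=1:−1/2304 t=2:+1/8640 = -7/34560
⇒ 3j(3 5 6; 0 0 0)² = 7/429, sgn -1
Racah Σ t=2..2: t=2:+1/27648 = 1/27648
⇒ 3j(3 5 6; -3 1 2)² = 10/429, sgn +1
4πI² = N·(3j₀)²·(3jₘ)² = 490/1287
I = -1·√(0.38073/4π) = -0.17406195
No selection rule forces the value: the integral is nonzero (none).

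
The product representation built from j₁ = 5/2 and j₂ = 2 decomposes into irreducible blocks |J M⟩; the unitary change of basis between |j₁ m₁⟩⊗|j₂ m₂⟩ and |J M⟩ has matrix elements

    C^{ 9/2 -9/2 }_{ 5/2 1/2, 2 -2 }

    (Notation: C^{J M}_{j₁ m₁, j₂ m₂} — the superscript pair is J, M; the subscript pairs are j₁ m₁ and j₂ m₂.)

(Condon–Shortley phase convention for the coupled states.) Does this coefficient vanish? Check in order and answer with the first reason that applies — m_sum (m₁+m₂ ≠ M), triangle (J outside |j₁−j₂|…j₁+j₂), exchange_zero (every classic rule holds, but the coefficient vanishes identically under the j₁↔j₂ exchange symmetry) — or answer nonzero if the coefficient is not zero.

m-sum: m₁+m₂ = 1/2+(-2) = -3/2, M = -9/2  ✗ ⇒ coefficient is 0

m_sum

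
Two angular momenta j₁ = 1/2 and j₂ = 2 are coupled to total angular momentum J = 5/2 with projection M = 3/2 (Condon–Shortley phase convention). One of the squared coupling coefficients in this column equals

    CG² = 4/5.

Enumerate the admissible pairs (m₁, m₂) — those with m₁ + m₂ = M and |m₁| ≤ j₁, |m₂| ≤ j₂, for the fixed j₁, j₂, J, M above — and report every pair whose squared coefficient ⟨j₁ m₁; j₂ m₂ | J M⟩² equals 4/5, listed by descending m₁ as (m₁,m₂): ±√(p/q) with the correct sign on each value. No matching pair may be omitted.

(1/2,1): +√(4/5)

Admissible pairs with m₁+m₂ = M = 3/2: (-1/2,2), (1/2,1)
  (m₁,m₂)=(1/2,1): CG² = 4/5, CG = +√(4/5)   ← matches the target
  (m₁,m₂)=(-1/2,2): CG² = 1/5, CG = +√(1/5)
Pairs with CG² = 4/5: (1/2,1): +√(4/5)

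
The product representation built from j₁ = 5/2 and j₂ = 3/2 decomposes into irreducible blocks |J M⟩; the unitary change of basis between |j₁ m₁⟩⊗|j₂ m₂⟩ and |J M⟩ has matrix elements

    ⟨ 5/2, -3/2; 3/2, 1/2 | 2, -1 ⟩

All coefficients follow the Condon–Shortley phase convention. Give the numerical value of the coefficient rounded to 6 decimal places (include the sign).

j₁+j₂−J=2  J+j₁−j₂=3  J−j₁+j₂=1  j₁+j₂+J+1=7
(j₁±m₁, j₂±m₂, J±M) = (1,4,2,1,1,3)
P² = 24/7
sum k=1..2:
  [1] −1/6 = -1/6
  [2] +1/4 = 1/4
S = 1/12
C² = P²·S² = 1/42 ; C = +0.154303

+0.154303  (= +√(1/42))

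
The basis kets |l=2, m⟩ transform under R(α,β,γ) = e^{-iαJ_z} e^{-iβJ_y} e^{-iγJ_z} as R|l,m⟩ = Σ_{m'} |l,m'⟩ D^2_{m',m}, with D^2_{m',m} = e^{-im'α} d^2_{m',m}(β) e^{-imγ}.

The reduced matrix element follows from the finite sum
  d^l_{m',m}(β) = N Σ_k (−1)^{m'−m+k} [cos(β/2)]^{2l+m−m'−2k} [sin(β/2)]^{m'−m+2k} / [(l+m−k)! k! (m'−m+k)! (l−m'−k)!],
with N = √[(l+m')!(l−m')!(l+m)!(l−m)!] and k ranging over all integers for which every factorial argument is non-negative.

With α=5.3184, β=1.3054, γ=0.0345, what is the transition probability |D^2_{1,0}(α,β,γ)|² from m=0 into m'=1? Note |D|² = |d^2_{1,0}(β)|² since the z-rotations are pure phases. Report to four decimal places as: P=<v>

Split into d^2_{1,0}(β=1.3054) × two z-phases.
Half-angle: c=0.794447, s=0.607334. N=√(6·1·2·2)=4.898979
The bounds max(0,m−m')=0 and min(l+m,l−m')=1 give 2 terms
  k=0: (−1)^1·4.8990/(2)·0.7944^3·0.6073^1 = -0.745929
  k=1: (−1)^2·4.8990/(2)·0.7944^1·0.6073^3 = +0.435936
d^2_{1,0}(1.3054) = -0.745929 +0.435936 = -0.309993
|D^2_{1,0}|² = |d^2_{1,0}(β)|² = (-0.309993)² = 0.096096 (the z-rotation phases have unit modulus)

P=0.0961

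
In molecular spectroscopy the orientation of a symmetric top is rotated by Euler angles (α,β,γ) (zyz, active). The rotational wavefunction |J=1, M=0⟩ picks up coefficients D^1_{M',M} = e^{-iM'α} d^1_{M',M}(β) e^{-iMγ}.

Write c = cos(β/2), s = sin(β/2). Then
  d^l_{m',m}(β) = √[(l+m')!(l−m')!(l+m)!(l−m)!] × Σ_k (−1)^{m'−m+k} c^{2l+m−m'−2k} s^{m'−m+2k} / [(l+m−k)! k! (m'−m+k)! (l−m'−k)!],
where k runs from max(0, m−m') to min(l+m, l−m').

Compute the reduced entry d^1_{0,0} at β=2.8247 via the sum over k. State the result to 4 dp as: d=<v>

d=-0.9502

d^1_{0,0}(β=2.8247) via the finite sum:
Half-angle: c=0.157784, s=0.987474. N=√(1·1·1·1)=1.000000
k: max(0,(0)−(0))=0 … min(1+(0),1−(0))=1
  k=0: (−1)^0·1.0000/(1)·0.1578^2·0.9875^0 = +0.024896
  k=1: (−1)^1·1.0000/(1)·0.1578^0·0.9875^2 = -0.975104
d^1_{0,0}(2.8247) = +0.024896 -0.975104 = -0.950208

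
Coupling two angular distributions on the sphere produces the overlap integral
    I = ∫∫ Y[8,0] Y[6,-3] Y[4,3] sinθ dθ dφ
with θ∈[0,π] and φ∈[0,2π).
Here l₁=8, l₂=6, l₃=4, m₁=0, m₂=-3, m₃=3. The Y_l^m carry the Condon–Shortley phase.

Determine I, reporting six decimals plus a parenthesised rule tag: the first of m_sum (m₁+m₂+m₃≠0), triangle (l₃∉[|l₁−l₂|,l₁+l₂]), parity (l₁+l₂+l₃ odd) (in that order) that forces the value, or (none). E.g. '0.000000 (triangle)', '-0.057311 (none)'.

-0.138702 (none)

Rules hold: Σm=0, L=18 even, 2≤4≤14.
N = 17·13·9 = 1989
Δ = 10!·6!·2!/19! = 1/23279256
Racah Σ t=4..6: t=4:+1/1658880 t=5:−1/518400 t=6:+1/1658880 = -1/1382400
⇒ 3j(8 6 4; 0 0 0)² = 504/46189, sgn -1
Racah Σ t=2..3: t=2:+1/58060800 t=3:−1/7257600 = -1/8294400
⇒ 3j(8 6 4; 0 -3 3)² = 1029/92378, sgn +1
4πI² = N·(3j₀)²·(3jₘ)² = 2333772/9653501
I = -1·√(0.241754/4π) = -0.13870172
No selection rule forces the value: the integral is nonzero (none).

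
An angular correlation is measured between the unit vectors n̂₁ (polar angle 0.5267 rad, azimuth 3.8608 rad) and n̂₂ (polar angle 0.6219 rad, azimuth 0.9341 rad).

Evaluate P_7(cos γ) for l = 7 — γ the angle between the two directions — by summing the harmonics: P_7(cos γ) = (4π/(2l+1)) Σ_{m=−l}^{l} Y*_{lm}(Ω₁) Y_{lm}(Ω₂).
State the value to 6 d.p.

Summing Y*_{l m}(θ₁,φ₁)·Y_{l m}(θ₂,φ₂) over m ∈ [−7, 7]; prefactor 4π/(2·7+1) = 0.837758:
  m=-7: (-0.001284+0.003847i) × (+0.011019-0.002879i) = -0.000003+0.000046i  (running Σ = -0.000003+0.000046i)
  m=-6: (-0.010094-0.024066i) × (+0.046282+0.037318i) = +0.000431-0.001490i  (running Σ = +0.000428-0.001444i)
  m=-5: (+0.092224+0.045056i) × (-0.007824+0.186679i) = -0.009133+0.016864i  (running Σ = -0.008705+0.015419i)
  m=-4: (-0.262533+0.071180i) × (-0.317988+0.215132i) = +0.068169-0.079114i  (running Σ = +0.059464-0.063694i)
  m=-3: (+0.260981-0.392472i) × (-0.449787-0.158748i) = -0.179690+0.135098i  (running Σ = -0.120226+0.071404i)
  m=-2: (+0.057101+0.428812i) × (-0.059925-0.195519i) = +0.080419-0.036861i  (running Σ = -0.039807+0.034543i)
  m=-1: (+0.036548+0.032004i) × (-0.180549+0.244175i) = -0.014413+0.003146i  (running Σ = -0.054220+0.037689i)
  m=0: (-0.447130-0.000000i) × (-0.314042+0.000000i) = +0.140417+0.000000i  (running Σ = +0.086197+0.037689i)
  m=1: (-0.036548+0.032004i) × (+0.180549+0.244175i) = -0.014413-0.003146i  (running Σ = +0.071784+0.034543i)
  m=2: (+0.057101-0.428812i) × (-0.059925+0.195519i) = +0.080419+0.036861i  (running Σ = +0.152203+0.071404i)
  m=3: (-0.260981-0.392472i) × (+0.449787-0.158748i) = -0.179690-0.135098i  (running Σ = -0.027487-0.063694i)
  m=4: (-0.262533-0.071180i) × (-0.317988-0.215132i) = +0.068169+0.079114i  (running Σ = +0.040682+0.015419i)
  m=5: (-0.092224+0.045056i) × (+0.007824+0.186679i) = -0.009133-0.016864i  (running Σ = +0.031550-0.001444i)
  m=6: (-0.010094+0.024066i) × (+0.046282-0.037318i) = +0.000431+0.001490i  (running Σ = +0.031981+0.000046i)
  m=7: (+0.001284+0.003847i) × (-0.011019-0.002879i) = -0.000003-0.000046i  (running Σ = +0.031978+0.000000i)
Σ over m = +0.031978+0.000000i; ×(4π/15) → +0.026789+0.000000i. Real part: 0.026789

0.026789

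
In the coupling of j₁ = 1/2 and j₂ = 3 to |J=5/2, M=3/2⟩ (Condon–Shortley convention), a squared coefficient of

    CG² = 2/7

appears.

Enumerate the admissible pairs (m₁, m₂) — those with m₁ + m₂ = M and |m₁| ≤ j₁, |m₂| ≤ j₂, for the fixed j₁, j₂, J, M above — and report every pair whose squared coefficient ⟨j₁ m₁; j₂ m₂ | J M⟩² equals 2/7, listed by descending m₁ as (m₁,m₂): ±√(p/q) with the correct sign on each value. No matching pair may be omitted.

Admissible pairs with m₁+m₂ = M = 3/2: (-1/2,2), (1/2,1)
  (m₁,m₂)=(1/2,1): CG² = 2/7, CG = +√(2/7)   ← matches the target
  (m₁,m₂)=(-1/2,2): CG² = 5/7, CG = −√(5/7)
Pairs with CG² = 2/7: (1/2,1): +√(2/7)

(1/2,1): +√(2/7)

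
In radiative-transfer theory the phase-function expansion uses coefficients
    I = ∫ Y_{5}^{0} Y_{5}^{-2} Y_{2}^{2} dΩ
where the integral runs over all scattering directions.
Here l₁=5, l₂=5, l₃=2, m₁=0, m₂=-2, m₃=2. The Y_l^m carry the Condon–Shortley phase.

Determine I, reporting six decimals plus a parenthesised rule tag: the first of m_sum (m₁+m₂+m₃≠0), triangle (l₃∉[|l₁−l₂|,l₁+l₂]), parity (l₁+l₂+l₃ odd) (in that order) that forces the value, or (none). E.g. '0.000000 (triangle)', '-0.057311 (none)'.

-0.191372 (none)

Checks pass: Σm=0; 12 even; l₃=2∈[0,10].
(2·5+1)(2·5+1)(2·2+1) = 605
Δ: 8! 2! 2! / 13! → 1/38610
sum: t=3:−1/2880 t=4:+1/576 t=5:−1/2880 = 1/960
3j²(5 5 2; 0 0 0) = Δ·Π!·Σ² = 10/429  (sign +1)
sum: t=3:−1/2880 = -1/2880
3j²(5 5 2; 0 -2 2) = Δ·Π!·Σ² = 14/429  (sign -1)
combine: 4πI² = 605·10/429·14/429 = 700/1521
take √, sign -1: I = -0.19137248
No selection rule forces the value: the integral is nonzero (none).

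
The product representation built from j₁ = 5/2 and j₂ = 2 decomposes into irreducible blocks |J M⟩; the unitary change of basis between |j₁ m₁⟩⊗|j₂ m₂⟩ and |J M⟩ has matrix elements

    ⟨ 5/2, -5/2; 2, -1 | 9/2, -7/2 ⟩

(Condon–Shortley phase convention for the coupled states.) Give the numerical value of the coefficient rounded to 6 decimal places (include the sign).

+0.666667  (= +√(4/9))

j₁+j₂−J=0  J+j₁−j₂=5  J−j₁+j₂=4  j₁+j₂+J+1=10
(j₁±m₁, j₂±m₂, J±M) = (0,5,1,3,1,8)
P² = 230400
sum k=0..0:
  [0] +1/720 = 1/720
S = 1/720
C² = P²·S² = 4/9 ; C = +0.666667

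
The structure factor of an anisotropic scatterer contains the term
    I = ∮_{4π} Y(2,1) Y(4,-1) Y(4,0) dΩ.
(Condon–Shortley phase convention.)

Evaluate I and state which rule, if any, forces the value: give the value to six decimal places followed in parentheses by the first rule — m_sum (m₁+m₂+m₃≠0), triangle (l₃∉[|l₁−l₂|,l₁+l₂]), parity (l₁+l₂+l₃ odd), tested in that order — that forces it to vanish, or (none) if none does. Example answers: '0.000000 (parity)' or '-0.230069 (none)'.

Checks pass: Σm=0; 10 even; l₃=4∈[2,6].
(2·2+1)(2·4+1)(2·4+1) = 405
Δ: 2! 2! 6! / 11! → 1/13860
sum: t=0:+1/192 t=1:−1/36 t=2:+1/192 = -5/288
3j²(2 4 4; 0 0 0) = Δ·Π!·Σ² = 20/693  (sign -1)
sum: t=0:+1/72 t=1:−1/96 = 1/288
3j²(2 4 4; 1 -1 0) = Δ·Π!·Σ² = 1/462  (sign +1)
combine: 4πI² = 405·20/693·1/462 = 150/5929
take √, sign -1: I = -0.04486937
No selection rule forces the value: the integral is nonzero (none).

-0.044869 (none)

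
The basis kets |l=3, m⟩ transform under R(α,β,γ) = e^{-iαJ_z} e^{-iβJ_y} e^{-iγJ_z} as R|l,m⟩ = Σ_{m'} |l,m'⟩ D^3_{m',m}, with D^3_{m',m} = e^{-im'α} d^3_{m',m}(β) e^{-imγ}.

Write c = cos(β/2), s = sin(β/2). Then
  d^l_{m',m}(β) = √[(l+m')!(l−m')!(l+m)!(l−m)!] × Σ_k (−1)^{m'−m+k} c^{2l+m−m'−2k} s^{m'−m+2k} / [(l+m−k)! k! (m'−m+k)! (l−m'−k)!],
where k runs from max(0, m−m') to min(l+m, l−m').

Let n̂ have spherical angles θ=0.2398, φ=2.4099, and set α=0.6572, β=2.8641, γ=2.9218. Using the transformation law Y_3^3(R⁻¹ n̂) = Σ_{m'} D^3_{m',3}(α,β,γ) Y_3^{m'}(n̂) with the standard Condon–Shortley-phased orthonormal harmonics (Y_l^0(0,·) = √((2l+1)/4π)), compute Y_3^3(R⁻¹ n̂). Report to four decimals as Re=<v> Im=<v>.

Re=0.0026 Im=0.0140

Need the full column D^3_{m',3} for m'=−3..3 at α=0.6572, β=2.8641, γ=2.9218.
cos(β/2)=0.138302, sin(β/2)=0.990390
d^3_{-3,3}: single k=6 term ⇒ +0.943709;  D = +0.823333-0.461203i
d^3_{-2,3}: single k=5 term ⇒ +0.322801;  D = +0.126590-0.296943i
d^3_{-1,3}: single k=4 term ⇒ +0.071273;  D = -0.017924-0.068982i
d^3_{0,3}: single k=3 term ⇒ +0.011493;  D = -0.009083-0.007041i
d^3_{1,3}: single k=2 term ⇒ +0.001390;  D = -0.001390-0.000003i
d^3_{2,3}: single k=1 term ⇒ +0.000123;  D = -0.000097+0.000075i
d^3_{3,3}: single k=0 term ⇒ +0.000007;  D = -0.000002+0.000007i
Y_3^{m'}(θ=0.2398,φ=2.4099) and Σ D·Y over m':
  (+0.8233-0.4612i)·(+0.0033-0.0045i)  (+0.1266-0.2969i)·(+0.0060+0.0557i)  (-0.0179-0.0690i)·(-0.2123-0.1907i)  (-0.0091-0.0070i)·(+0.6228+0.0000i)  (-0.0014-0.0000i)·(+0.2123-0.1907i)  (-0.0001+0.0001i)·(+0.0060-0.0557i)  (-0.0000+0.0000i)·(-0.0033-0.0045i)
Y_3^3(R⁻¹ n̂) = +0.002596+0.013975i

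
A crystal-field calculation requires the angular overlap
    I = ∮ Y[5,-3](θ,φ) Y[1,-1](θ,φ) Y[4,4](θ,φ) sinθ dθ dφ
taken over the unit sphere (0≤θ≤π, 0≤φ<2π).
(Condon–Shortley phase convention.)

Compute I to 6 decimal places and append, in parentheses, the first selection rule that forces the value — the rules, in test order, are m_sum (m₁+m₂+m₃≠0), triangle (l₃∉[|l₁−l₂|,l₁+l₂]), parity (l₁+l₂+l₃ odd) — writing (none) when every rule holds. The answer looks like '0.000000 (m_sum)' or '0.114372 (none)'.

m-sum 0 ✓  L=10 even ✓  4≤4≤6 ✓
Π(2lᵢ+1) = 11×3×9 = 297
triangle coeff Δ(5,1,4) = 1/495
Σ_t [1,1]: t=1:−1/576 = -1/576
(3j)²=5/99 [(5 1 4; 0 0 0)], sign=-1
Σ_t [0,0]: t=0:+1/80640 = 1/80640
(3j)²=1/495 [(5 1 4; -3 -1 4)], sign=+1
⇒ 4πI² = 1/33
I = (-1)√(1/33/(4π)) = -0.04910640
No selection rule forces the value: the integral is nonzero (none).

-0.049106 (none)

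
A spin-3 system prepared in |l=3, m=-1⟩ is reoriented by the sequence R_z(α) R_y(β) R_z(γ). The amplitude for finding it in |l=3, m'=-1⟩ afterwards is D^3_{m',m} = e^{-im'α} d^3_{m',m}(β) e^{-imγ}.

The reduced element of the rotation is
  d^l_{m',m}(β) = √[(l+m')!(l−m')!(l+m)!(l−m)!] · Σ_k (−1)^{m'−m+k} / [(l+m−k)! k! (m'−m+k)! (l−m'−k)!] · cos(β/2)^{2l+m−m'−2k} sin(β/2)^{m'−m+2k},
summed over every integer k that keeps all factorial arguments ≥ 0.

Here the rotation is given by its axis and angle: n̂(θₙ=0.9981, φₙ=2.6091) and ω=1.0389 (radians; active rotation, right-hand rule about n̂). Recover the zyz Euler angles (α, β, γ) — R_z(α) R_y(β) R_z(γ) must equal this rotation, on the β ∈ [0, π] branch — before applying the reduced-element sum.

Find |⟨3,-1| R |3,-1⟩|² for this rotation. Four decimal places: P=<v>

P=0.0558

Axis–angle → zyz. n̂ = (sinθₙcosφₙ, sinθₙsinφₙ, cosθₙ) = (-0.724079, +0.426678, +0.541900), ω = 1.0389.
R = I cosω + sinω [n̂]ₓ + (1−cosω) n̂n̂ᵀ gives
  R = [+0.765555, -0.619294, +0.174355; +0.314775, +0.596891, +0.737996; -0.561108, -0.510094, +0.651891]
β = atan2(√(R₁₃²+R₂₃²), R₃₃) = 0.860720; α = atan2(R₂₃, R₁₃) mod 2π = 1.338796; γ = atan2(R₃₂, −R₃₁) mod 2π = 5.545374
D^3_{-1,-1}(1.3388,0.8607,5.5454) = e^{-i·-1·1.3388}·d^3_{-1,-1}(0.8607)·e^{-i·-1·5.5454}. Compute d first:
c=cos(0.860720/2)=0.908816, s=sin(0.860720/2)=0.417198; N=√[2·24·2·24]=48.000000
Admissible k: 0..2 (factorial args all ≥0)
  k=0: (−1)^0·48.0000/(48)·0.9088^6·0.4172^0 = +0.563449
  k=1: (−1)^1·48.0000/(6)·0.9088^4·0.4172^2 = -0.949900
  k=2: (−1)^2·48.0000/(8)·0.9088^2·0.4172^4 = +0.150132
d^3_{-1,-1}(0.8607) = +0.563449 -0.949900 +0.150132 = -0.236319
|D^3_{-1,-1}|² = |d^3_{-1,-1}(β)|² = (-0.236319)² = 0.055847 (the z-rotation phases have unit modulus)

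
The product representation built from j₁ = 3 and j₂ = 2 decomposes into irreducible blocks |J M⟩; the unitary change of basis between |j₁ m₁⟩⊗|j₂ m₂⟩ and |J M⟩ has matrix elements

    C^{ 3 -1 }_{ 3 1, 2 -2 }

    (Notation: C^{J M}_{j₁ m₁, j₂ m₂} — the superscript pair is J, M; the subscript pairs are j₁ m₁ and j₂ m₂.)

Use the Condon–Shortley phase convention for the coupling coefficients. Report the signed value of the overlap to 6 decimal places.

+0.632456

j₁+j₂−J=2  J+j₁−j₂=4  J−j₁+j₂=2  j₁+j₂+J+1=9
(j₁±m₁, j₂±m₂, J±M) = (4,2,0,4,2,4)
P² = 512/5
sum k=0..0:
  [0] +1/16 = 1/16
S = 1/16
C² = P²·S² = 2/5 ; C = +0.632456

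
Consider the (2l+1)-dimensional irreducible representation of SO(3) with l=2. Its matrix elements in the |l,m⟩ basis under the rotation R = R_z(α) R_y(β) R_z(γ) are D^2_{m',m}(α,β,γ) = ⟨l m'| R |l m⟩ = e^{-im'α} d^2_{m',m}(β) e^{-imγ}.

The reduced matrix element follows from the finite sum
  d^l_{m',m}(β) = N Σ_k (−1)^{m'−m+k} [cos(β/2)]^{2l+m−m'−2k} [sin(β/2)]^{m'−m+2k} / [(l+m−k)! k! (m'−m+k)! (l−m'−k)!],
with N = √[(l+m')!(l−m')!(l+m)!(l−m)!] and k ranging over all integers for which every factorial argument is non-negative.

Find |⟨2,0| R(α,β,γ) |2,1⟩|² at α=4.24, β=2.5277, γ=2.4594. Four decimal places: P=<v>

First d^2_{0,1}(β=2.5277), then the phase factors e^{-i(0)α} and e^{-i(1)γ}:
With c≡cos(β/2)=0.302149 and s≡sin(β/2)=0.953261, N=[2·2·6·1]^{1/2}=4.898979
The bounds max(0,m−m')=1 and min(l+m,l−m')=2 give 2 terms
  k=1: (−1)^0·4.8990/(2)·0.3021^3·0.9533^1 = +0.064410
  k=2: (−1)^1·4.8990/(2)·0.3021^1·0.9533^3 = -0.641109
d^2_{0,1}(2.5277) = +0.064410 -0.641109 = -0.576699
|D^2_{0,1}|² = |d^2_{0,1}(β)|² = (-0.576699)² = 0.332582 (the z-rotation phases have unit modulus)

P=0.3326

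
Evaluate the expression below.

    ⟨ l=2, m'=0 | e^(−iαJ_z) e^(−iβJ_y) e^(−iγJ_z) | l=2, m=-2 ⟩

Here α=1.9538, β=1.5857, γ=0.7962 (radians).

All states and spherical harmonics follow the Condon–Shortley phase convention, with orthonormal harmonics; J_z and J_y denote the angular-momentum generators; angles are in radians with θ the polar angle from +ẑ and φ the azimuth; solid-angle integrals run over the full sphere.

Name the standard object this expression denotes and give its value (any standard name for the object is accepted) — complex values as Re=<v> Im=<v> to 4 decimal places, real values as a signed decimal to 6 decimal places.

Wigner D-matrix element, Re=-0.0132 Im=0.6121

This is a Wigner D-matrix element — the rotation-matrix element ⟨l m'| R(α,β,γ) |l m⟩ in the angular-momentum basis.
Split into d^2_{0,-2}(β=1.5857) × two z-phases.
With c≡cos(β/2)=0.701818 and s≡sin(β/2)=0.712356, N=[2·2·1·24]^{1/2}=9.797959
Admissible k: 0..0 (factorial args all ≥0)
  k=0: (−1)^2·9.7980/(4)·0.7018^2·0.7124^2 = +0.612236
d^2_{0,-2}(1.5857) = +0.612236
Attach z-rotation phases: D = e^{-i(0)(1.9538)}·(+0.612236)·e^{-i(-2)(0.7962)} = -0.013226+0.612094i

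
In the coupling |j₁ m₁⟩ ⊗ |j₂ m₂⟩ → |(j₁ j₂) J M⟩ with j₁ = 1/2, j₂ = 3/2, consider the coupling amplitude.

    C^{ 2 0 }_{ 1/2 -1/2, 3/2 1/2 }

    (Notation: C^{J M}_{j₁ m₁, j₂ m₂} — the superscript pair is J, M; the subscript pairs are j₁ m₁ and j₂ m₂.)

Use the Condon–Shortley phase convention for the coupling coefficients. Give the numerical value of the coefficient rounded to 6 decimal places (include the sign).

+0.707107  (= +√(1/2))

triangle: 0!·1!·3!/5! = 6/120
(j±m)!: 0!·1!·2!·1!·2!·2! = 8
prefactor² = (2J+1)·Δ·N² = 2
  k=0: +1/(0!·0!·1!·2!·0!·1!) = 1/2
Σ = 1/2  ⇒  CG² = 2·(1/2)² = 1/2
CG = +√(1/2) = +0.707107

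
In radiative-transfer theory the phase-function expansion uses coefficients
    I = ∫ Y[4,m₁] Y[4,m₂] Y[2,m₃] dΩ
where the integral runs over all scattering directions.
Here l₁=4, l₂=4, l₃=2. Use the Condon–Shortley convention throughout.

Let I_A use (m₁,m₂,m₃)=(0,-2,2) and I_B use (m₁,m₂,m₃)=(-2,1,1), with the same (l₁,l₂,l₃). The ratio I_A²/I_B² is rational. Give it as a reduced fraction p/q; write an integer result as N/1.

20/9

Shared (l₁,l₂,l₃)=(4,4,2): N and (l;000)² cancel in I_A²/I_B².
A: Δ = 6!·2!·2!/11! = 1/13860; Racah Σ t=2..2: t=2:+1/192 = 1/192; ⇒ 3j(4 4 2; 0 -2 2)² = 3/77, sgn +1
B: Δ = 6!·2!·2!/11! = 1/13860; Racah Σ t=4..5: t=4:+1/96 t=5:−1/240 = 1/160; ⇒ 3j(4 4 2; -2 1 1)² = 27/1540, sgn -1
I_A²/I_B² = (3/77)/(27/1540) = 20/9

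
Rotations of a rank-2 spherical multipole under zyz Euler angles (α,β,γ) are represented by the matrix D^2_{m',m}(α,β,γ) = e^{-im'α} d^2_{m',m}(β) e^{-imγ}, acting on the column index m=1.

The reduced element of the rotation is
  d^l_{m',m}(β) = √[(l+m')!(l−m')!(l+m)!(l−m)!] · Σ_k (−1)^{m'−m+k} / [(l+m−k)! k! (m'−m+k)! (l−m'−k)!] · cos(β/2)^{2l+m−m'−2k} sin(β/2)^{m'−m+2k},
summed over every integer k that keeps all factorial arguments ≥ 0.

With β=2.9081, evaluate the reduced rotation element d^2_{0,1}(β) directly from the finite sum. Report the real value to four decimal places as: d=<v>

d^2_{0,1}(β=2.9081) via the finite sum:
Half-angle: c=0.116481, s=0.993193. N=√(2·2·6·1)=4.898979
Admissible k: 1..2 (factorial args all ≥0)
  k=1: (−1)^0·4.8990/(2)·0.1165^3·0.9932^1 = +0.003845
  k=2: (−1)^1·4.8990/(2)·0.1165^1·0.9932^3 = -0.279533
d^2_{0,1}(2.9081) = +0.003845 -0.279533 = -0.275688

d=-0.2757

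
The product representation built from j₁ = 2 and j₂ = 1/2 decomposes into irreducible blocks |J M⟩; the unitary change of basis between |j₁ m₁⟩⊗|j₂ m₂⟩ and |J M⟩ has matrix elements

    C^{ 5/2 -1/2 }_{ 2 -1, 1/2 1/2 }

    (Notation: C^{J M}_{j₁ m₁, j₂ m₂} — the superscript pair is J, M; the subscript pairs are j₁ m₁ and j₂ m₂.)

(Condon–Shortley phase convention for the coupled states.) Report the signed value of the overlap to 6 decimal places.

√[6·0!4!1!/6! · 1!3!1!0!2!3!] = √(72/5)
  +(−1)^0/∏(0,0,3,1,1,0)! = 1/6  (running 1/6)
⟨..|..⟩ = √(72/5)·(1/6) = +0.632456

+√(2/5) = +0.632456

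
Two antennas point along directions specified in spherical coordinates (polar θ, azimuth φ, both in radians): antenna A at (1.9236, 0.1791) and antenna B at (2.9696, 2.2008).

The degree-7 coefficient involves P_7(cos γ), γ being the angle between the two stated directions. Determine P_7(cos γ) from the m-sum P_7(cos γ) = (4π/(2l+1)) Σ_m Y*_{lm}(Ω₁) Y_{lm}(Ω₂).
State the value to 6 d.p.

-0.261997

Expand P_7 via completeness: Σ_{m} conj(Y_{7,m}) at Ω₁ times Y_{7,m} at Ω₂ —
  m=-7: Y*=0.09992 + 0.30446j  Y=-0.00000 - 0.00000j  product -0.00000 - 0.00000j
  m=-6: Y*=-0.21018 - 0.38823j  Y=-0.00004 + 0.00003j  product 0.00002 + 0.00001j
  m=-5: Y*=0.09215 + 0.11506j  Y=0.00001 + 0.00063j  product -0.00007 + 0.00006j
  m=-4: Y*=0.21472 + 0.18696j  Y=0.00485 + 0.00347j  product 0.00039 + 0.00165j
  m=-3: Y*=-0.22317 - 0.13296j  Y=0.03880 - 0.01282j  product -0.01036 - 0.00230j
  m=-2: Y*=-0.17412 - 0.06518j  Y=0.05933 - 0.18471j  product -0.02237 + 0.02830j
  m=-1: Y*=0.28264 + 0.05117j  Y=-0.33500 - 0.45946j  product -0.07117 - 0.14700j
  m=+0: Y*=0.15430 + 0.00000j  Y=-0.68434 + 0.00000j  product -0.10560 + 0.00000j
  m=+1: Y*=-0.28264 + 0.05117j  Y=0.33500 - 0.45946j  product -0.07117 + 0.14700j
  m=+2: Y*=-0.17412 + 0.06518j  Y=0.05933 + 0.18471j  product -0.02237 - 0.02830j
  m=+3: Y*=0.22317 - 0.13296j  Y=-0.03880 - 0.01282j  product -0.01036 + 0.00230j
  m=+4: Y*=0.21472 - 0.18696j  Y=0.00485 - 0.00347j  product 0.00039 - 0.00165j
  m=+5: Y*=-0.09215 + 0.11506j  Y=-0.00001 + 0.00063j  product -0.00007 - 0.00006j
  m=+6: Y*=-0.21018 + 0.38823j  Y=-0.00004 - 0.00003j  product 0.00002 - 0.00001j
  m=+7: Y*=-0.09992 + 0.30446j  Y=0.00000 - 0.00000j  product -0.00000 + 0.00000j
Accumulated sum -0.31274 + 0.00000j; after 4π/(2l+1) scaling, -0.26200 + 0.00000j ⇒ P_7 = -0.261997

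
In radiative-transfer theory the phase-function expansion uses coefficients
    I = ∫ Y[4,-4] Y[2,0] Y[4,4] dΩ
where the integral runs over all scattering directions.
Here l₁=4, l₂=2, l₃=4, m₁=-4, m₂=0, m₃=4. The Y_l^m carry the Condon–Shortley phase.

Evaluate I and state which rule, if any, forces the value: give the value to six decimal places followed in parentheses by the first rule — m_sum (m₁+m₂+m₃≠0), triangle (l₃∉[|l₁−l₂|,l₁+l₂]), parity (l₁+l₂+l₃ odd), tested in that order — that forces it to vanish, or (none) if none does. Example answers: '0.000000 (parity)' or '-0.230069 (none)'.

-0.229376 (none)

Checks pass: Σm=0; 10 even; l₃=4∈[2,6].
(2·4+1)(2·2+1)(2·4+1) = 405
Δ: 2! 6! 2! / 11! → 1/13860
sum: t=0:+1/192 t=1:−1/36 t=2:+1/192 = -5/288
3j²(4 2 4; 0 0 0) = Δ·Π!·Σ² = 20/693  (sign -1)
sum: t=2:+1/2880 = 1/2880
3j²(4 2 4; -4 0 4) = Δ·Π!·Σ² = 28/495  (sign +1)
combine: 4πI² = 405·20/693·28/495 = 80/121
take √, sign -1: I = -0.22937568
No selection rule forces the value: the integral is nonzero (none).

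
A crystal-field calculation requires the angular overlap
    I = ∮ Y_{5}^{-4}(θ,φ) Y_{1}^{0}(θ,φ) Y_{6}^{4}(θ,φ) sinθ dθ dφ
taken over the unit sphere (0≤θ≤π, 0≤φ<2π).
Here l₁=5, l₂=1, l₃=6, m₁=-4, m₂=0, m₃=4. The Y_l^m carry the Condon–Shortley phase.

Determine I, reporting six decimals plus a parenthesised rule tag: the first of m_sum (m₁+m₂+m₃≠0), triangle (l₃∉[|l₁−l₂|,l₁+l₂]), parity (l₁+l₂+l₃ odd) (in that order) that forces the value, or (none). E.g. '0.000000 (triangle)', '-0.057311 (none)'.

Rules hold: Σm=0, L=12 even, 4≤6≤6.
N = 11·3·13 = 429
Δ = 0!·10!·2!/13! = 1/858
Racah Σ t=0..0: t=0:+1/14400 = 1/14400
⇒ 3j(5 1 6; 0 0 0)² = 6/143, sgn +1
Racah Σ t=0..0: t=0:+1/362880 = 1/362880
⇒ 3j(5 1 6; -4 0 4)² = 10/429, sgn +1
4πI² = N·(3j₀)²·(3jₘ)² = 60/143
I = +1·√(0.41958/4π) = 0.18272698
No selection rule forces the value: the integral is nonzero (none).

0.182727 (none)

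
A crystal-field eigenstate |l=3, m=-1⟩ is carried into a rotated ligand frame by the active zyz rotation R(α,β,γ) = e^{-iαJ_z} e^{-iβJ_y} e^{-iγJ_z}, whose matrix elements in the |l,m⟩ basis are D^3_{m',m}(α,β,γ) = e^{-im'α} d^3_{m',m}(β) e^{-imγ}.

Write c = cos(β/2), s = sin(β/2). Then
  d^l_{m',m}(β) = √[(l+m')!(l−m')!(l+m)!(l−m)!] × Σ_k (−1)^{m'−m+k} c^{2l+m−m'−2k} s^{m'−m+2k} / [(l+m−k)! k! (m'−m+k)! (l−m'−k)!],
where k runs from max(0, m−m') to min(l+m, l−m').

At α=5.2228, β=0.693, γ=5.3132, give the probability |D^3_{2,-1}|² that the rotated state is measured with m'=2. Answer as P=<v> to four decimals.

Split into d^3_{2,-1}(β=0.6930) × two z-phases.
c=cos(0.693000/2)=0.940567, s=sin(0.693000/2)=0.339608; N=√[120·1·2·24]=75.894664
Admissible k: 0..1 (factorial args all ≥0)
  k=0: (−1)^3·75.8947/(12)·0.9406^3·0.3396^3 = -0.206126
  k=1: (−1)^4·75.8947/(24)·0.9406^1·0.3396^5 = +0.013436
d^3_{2,-1}(0.6930) = -0.206126 +0.013436 = -0.192690
|D^3_{2,-1}|² = |d^3_{2,-1}(β)|² = (-0.192690)² = 0.037129 (the z-rotation phases have unit modulus)

P=0.0371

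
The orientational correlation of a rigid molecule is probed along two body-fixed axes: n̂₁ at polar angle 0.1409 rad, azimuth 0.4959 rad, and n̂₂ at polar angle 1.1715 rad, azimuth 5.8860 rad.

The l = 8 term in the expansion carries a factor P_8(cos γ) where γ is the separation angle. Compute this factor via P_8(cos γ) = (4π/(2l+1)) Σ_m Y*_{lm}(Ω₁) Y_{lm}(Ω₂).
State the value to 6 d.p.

Term-by-term m-sum for l=8 (normalisation 4π/17 = 0.739198):
  term(m=-8) = (0.000000, 0.000000)   from Y*(Ω₁)=(-0.000000, -0.000000), Y(Ω₂)=(-0.267442, -0.009603)
  term(m=-7) = (0.000001, -0.000000)   from Y*(Ω₁)=(-0.000002, -0.000001), Y(Ω₂)=(-0.422532, 0.159668)
  term(m=-6) = (0.000007, -0.000009)   from Y*(Ω₁)=(-0.000039, 0.000007), Y(Ω₂)=(-0.211768, 0.200664)
  term(m=-5) = (0.000019, 0.000077)   from Y*(Ω₁)=(-0.000406, 0.000316), Y(Ω₂)=(0.062032, -0.140743)
  term(m=-4) = (0.001599, 0.000735)   from Y*(Ω₁)=(-0.002005, 0.004577), Y(Ω₂)=(0.006320, -0.352136)
  term(m=-3) = (0.000331, -0.000165)   from Y*(Ω₁)=(0.002980, 0.035779), Y(Ω₂)=(-0.003813, -0.009568)
  term(m=-2) = (-0.012949, 0.059192)   from Y*(Ω₁)=(0.099686, 0.152487), Y(Ω₂)=(0.233059, 0.237279)
  term(m=-1) = (0.027999, 0.034787)   from Y*(Ω₁)=(0.509431, 0.275597), Y(Ω₂)=(0.071096, 0.029823)
  term(m=+0) = (-0.250727, 0.000000)   from Y*(Ω₁)=(0.782855, -0.000000), Y(Ω₂)=(-0.320273, 0.000000)
  term(m=+1) = (0.027999, -0.034787)   from Y*(Ω₁)=(-0.509431, 0.275597), Y(Ω₂)=(-0.071096, 0.029823)
  term(m=+2) = (-0.012949, -0.059192)   from Y*(Ω₁)=(0.099686, -0.152487), Y(Ω₂)=(0.233059, -0.237279)
  term(m=+3) = (0.000331, 0.000165)   from Y*(Ω₁)=(-0.002980, 0.035779), Y(Ω₂)=(0.003813, -0.009568)
  term(m=+4) = (0.001599, -0.000735)   from Y*(Ω₁)=(-0.002005, -0.004577), Y(Ω₂)=(0.006320, 0.352136)
  term(m=+5) = (0.000019, -0.000077)   from Y*(Ω₁)=(0.000406, 0.000316), Y(Ω₂)=(-0.062032, -0.140743)
  term(m=+6) = (0.000007, 0.000009)   from Y*(Ω₁)=(-0.000039, -0.000007), Y(Ω₂)=(-0.211768, -0.200664)
  term(m=+7) = (0.000001, 0.000000)   from Y*(Ω₁)=(0.000002, -0.000001), Y(Ω₂)=(0.422532, 0.159668)
  term(m=+8) = (0.000000, -0.000000)   from Y*(Ω₁)=(-0.000000, 0.000000), Y(Ω₂)=(-0.267442, 0.009603)
Accumulated sum (-0.216713, -0.000000); after 4π/(2l+1) scaling, (-0.160194, -0.000000) ⇒ P_8 = -0.160194

-0.160194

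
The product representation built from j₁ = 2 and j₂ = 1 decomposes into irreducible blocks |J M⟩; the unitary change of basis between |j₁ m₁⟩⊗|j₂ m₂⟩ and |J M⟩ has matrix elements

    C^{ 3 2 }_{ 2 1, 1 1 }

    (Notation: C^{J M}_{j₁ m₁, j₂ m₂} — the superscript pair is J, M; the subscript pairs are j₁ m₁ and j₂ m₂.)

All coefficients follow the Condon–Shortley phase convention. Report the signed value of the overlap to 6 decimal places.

j₁+j₂−J=0  J+j₁−j₂=4  J−j₁+j₂=2  j₁+j₂+J+1=7
(j₁±m₁, j₂±m₂, J±M) = (3,1,2,0,5,1)
P² = 96
sum k=0..0:
  [0] +1/12 = 1/12
S = 1/12
C² = P²·S² = 2/3 ; C = +0.816497

+0.816497  (= +√(2/3))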